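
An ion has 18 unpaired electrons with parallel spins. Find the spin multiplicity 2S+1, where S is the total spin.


Total spin S = N * (1/2) = 18 * 0.5 = 9.0
Spin multiplicity = 2S + 1
= 2 * 9.0 + 1
= 19

19


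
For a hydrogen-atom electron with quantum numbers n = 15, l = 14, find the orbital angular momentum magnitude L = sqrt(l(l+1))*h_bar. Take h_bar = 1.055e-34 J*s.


L = sqrt(l*(l+1)) * h_bar
= sqrt(14 * 15) * 1.055e-34
= sqrt(210) * 1.055e-34
= 14.4914 * 1.055e-34
= 1.5288e-33 J*s

1.5288e-33


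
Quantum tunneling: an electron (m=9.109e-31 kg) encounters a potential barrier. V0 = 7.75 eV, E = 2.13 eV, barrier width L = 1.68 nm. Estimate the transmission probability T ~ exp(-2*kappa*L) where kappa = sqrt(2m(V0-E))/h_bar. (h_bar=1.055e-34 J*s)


V0 - E = 5.62 eV = 9.0032e-19 J
kappa = sqrt(2 * m * (V0-E)) / h_bar
= sqrt(2 * 9.109e-31 * 9.0032e-19) / 1.055e-34
= 1.2139e+10 /m
2*kappa*L = 2 * 1.2139e+10 * 1.68e-9
= 40.7884
T = exp(-40.7884) = 1.931197e-18

1.931197e-18


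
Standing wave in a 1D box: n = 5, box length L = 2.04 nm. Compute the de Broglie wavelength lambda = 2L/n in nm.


lambda = 2L / n
= 2 * 2.04 / 5
= 4.08 / 5
= 0.816 nm

0.816


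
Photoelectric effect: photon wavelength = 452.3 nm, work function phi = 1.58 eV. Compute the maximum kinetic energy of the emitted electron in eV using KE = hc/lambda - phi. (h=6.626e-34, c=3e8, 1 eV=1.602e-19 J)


E_photon = hc / lambda
= (6.626e-34)(3e8) / (452.3e-9)
= 4.3949e-19 J
= 2.7434 eV
KE = E_photon - phi
= 2.7434 - 1.58
= 1.1634 eV

1.1634


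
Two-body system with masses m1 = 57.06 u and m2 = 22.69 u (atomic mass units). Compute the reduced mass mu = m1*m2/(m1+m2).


mu = m1 * m2 / (m1 + m2)
= 57.06 * 22.69 / (57.06 + 22.69)
= 1294.6914 / 79.75
= 16.2344 u

16.2344


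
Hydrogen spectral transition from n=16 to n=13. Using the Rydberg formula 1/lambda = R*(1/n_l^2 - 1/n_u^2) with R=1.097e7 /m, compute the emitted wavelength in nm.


1/lambda = R * (1/n_l^2 - 1/n_u^2)
= 1.097e7 * (1/13^2 - 1/16^2)
= 1.097e7 * (0.005917 - 0.003906)
= 1.097e7 * 0.002011
= 2.2060e+04 /m
lambda = 1 / 2.2060e+04 = 45331.573 nm

45331.573


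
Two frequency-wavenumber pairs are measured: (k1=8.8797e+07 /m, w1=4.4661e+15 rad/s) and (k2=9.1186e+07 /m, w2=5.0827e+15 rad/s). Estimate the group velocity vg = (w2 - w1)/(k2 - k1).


vg = (w2 - w1) / (k2 - k1)
= (5.0827e+15 - 4.4661e+15) / (9.1186e+07 - 8.8797e+07)
= 6.1660e+14 / 2.3890e+06
= 2.5810e+08 m/s

2.5810e+08


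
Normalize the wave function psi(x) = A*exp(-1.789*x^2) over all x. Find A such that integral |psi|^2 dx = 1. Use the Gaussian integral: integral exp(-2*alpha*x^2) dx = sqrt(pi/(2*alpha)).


integral |psi|^2 dx = A^2 * sqrt(pi/(2*alpha)) = 1
A^2 = sqrt(2*alpha/pi)
= sqrt(2 * 1.789 / pi)
= 1.067199
A = sqrt(1.067199)
= 1.0331

1.0331


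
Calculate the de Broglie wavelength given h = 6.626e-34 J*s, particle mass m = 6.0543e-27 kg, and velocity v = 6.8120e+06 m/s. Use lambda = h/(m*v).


lambda = h / (m * v)
= 6.626e-34 / (6.0543e-27 * 6.8120e+06)
= 6.626e-34 / 4.1242e-20
= 1.6066e-14 m

1.6066e-14


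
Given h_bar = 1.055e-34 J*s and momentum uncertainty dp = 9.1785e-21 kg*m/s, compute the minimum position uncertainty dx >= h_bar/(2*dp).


dx = h_bar / (2 * dp)
= 1.055e-34 / (2 * 9.1785e-21)
= 1.055e-34 / 1.8357e-20
= 5.7471e-15 m

5.7471e-15


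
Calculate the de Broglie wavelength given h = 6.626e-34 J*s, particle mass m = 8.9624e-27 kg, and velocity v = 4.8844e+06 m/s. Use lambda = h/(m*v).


lambda = h / (m * v)
= 6.626e-34 / (8.9624e-27 * 4.8844e+06)
= 6.626e-34 / 4.3776e-20
= 1.5136e-14 m

1.5136e-14


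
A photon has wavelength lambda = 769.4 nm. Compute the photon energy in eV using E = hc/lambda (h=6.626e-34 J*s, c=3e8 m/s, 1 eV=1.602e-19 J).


E = hc / lambda
= (6.626e-34)(3e8) / (769.4e-9)
= 1.9878e-25 / 7.6940e-07
= 2.5836e-19 J
Converting to eV: 2.5836e-19 / 1.602e-19
= 1.6127 eV

1.6127


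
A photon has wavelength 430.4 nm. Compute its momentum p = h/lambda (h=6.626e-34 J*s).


p = h / lambda
= 6.626e-34 / (430.4e-9)
= 6.626e-34 / 4.3040e-07
= 1.5395e-27 kg*m/s

1.5395e-27


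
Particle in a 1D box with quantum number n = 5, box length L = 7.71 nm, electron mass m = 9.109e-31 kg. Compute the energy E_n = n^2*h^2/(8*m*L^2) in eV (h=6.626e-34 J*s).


E = n^2 * h^2 / (8 * m * L^2)
= 5^2 * (6.626e-34)^2 / (8 * 9.109e-31 * (7.71e-9)^2)
= 25 * 4.3904e-67 / (8 * 9.109e-31 * 5.9444e-17)
= 2.5338e-20 J
= 0.1582 eV

0.1582


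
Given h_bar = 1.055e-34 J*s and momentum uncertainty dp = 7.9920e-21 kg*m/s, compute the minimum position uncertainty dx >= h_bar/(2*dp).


dx = h_bar / (2 * dp)
= 1.055e-34 / (2 * 7.9920e-21)
= 1.055e-34 / 1.5984e-20
= 6.6004e-15 m

6.6004e-15


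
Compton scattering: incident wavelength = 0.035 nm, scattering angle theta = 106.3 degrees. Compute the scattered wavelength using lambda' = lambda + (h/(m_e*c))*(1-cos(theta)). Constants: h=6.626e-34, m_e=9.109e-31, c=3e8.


Compton wavelength: h/(m_e*c) = 2.4247e-12 m
d_lambda = 2.4247e-12 * (1 - cos(106.3 deg))
= 2.4247e-12 * 1.280667
= 3.1052e-12 m = 0.003105 nm
lambda' = 0.035 + 0.003105
= 0.038105 nm

0.038105


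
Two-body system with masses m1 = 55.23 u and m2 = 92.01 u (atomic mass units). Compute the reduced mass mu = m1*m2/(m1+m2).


mu = m1 * m2 / (m1 + m2)
= 55.23 * 92.01 / (55.23 + 92.01)
= 5081.7123 / 147.24
= 34.5131 u

34.5131


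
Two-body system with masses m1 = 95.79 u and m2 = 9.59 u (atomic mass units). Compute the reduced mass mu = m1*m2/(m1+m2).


mu = m1 * m2 / (m1 + m2)
= 95.79 * 9.59 / (95.79 + 9.59)
= 918.6261 / 105.38
= 8.7173 u

8.7173


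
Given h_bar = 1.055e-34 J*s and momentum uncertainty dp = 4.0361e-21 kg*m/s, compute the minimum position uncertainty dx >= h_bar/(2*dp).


dx = h_bar / (2 * dp)
= 1.055e-34 / (2 * 4.0361e-21)
= 1.055e-34 / 8.0722e-21
= 1.3070e-14 m

1.3070e-14


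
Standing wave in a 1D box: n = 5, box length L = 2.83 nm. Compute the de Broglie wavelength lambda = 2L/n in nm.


lambda = 2L / n
= 2 * 2.83 / 5
= 5.66 / 5
= 1.132 nm

1.132


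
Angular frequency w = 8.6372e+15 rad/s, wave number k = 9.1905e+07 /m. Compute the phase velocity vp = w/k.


vp = w / k
= 8.6372e+15 / 9.1905e+07
= 9.3980e+07 m/s

9.3980e+07


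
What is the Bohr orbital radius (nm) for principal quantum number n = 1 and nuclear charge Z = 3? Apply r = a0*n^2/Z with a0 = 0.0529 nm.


r = a0 * n^2 / Z
= 0.0529 * 1^2 / 3
= 0.0529 * 1 / 3
= 0.0176 nm

0.0176


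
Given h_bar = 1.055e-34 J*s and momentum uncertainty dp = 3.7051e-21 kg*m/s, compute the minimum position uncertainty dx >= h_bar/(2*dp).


dx = h_bar / (2 * dp)
= 1.055e-34 / (2 * 3.7051e-21)
= 1.055e-34 / 7.4102e-21
= 1.4237e-14 m

1.4237e-14


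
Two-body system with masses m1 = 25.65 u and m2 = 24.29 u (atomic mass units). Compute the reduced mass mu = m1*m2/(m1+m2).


mu = m1 * m2 / (m1 + m2)
= 25.65 * 24.29 / (25.65 + 24.29)
= 623.0385 / 49.94
= 12.4757 u

12.4757


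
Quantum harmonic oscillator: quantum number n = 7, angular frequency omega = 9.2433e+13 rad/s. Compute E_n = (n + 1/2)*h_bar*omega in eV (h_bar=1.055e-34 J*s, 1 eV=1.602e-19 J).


E = (n + 1/2) * h_bar * omega
= (7 + 0.5) * 1.055e-34 * 9.2433e+13
= 7.5 * 9.7517e-21
= 7.3138e-20 J
= 0.4565 eV

0.4565


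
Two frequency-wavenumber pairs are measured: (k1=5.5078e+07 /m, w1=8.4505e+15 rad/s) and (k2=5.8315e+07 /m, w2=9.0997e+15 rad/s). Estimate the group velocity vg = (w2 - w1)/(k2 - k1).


vg = (w2 - w1) / (k2 - k1)
= (9.0997e+15 - 8.4505e+15) / (5.8315e+07 - 5.5078e+07)
= 6.4920e+14 / 3.2370e+06
= 2.0056e+08 m/s

2.0056e+08


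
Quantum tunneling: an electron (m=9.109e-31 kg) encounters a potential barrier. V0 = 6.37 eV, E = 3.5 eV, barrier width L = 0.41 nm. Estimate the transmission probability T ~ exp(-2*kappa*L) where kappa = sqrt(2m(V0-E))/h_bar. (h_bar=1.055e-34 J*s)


V0 - E = 2.87 eV = 4.5977e-19 J
kappa = sqrt(2 * m * (V0-E)) / h_bar
= sqrt(2 * 9.109e-31 * 4.5977e-19) / 1.055e-34
= 8.6750e+09 /m
2*kappa*L = 2 * 8.6750e+09 * 0.41e-9
= 7.1135
T = exp(-7.1135) = 8.140327e-04

8.140327e-04


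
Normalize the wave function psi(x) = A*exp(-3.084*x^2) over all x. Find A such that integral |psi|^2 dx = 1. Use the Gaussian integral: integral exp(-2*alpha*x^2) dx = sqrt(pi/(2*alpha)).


integral |psi|^2 dx = A^2 * sqrt(pi/(2*alpha)) = 1
A^2 = sqrt(2*alpha/pi)
= sqrt(2 * 3.084 / pi)
= 1.401191
A = sqrt(1.401191)
= 1.1837

1.1837


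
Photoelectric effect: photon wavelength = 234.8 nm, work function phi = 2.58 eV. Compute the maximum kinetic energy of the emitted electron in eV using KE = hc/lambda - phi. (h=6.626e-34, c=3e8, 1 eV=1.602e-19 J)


E_photon = hc / lambda
= (6.626e-34)(3e8) / (234.8e-9)
= 8.4659e-19 J
= 5.2846 eV
KE = E_photon - phi
= 5.2846 - 2.58
= 2.7046 eV

2.7046


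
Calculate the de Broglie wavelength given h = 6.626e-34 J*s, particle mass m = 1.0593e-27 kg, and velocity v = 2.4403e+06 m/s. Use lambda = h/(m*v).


lambda = h / (m * v)
= 6.626e-34 / (1.0593e-27 * 2.4403e+06)
= 6.626e-34 / 2.5850e-21
= 2.5632e-13 m

2.5632e-13


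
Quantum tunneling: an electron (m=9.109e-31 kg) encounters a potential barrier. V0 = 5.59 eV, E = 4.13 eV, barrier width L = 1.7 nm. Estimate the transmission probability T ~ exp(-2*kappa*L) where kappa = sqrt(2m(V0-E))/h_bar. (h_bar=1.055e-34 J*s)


V0 - E = 1.46 eV = 2.3389e-19 J
kappa = sqrt(2 * m * (V0-E)) / h_bar
= sqrt(2 * 9.109e-31 * 2.3389e-19) / 1.055e-34
= 6.1874e+09 /m
2*kappa*L = 2 * 6.1874e+09 * 1.7e-9
= 21.037
T = exp(-21.037) = 7.306891e-10

7.306891e-10


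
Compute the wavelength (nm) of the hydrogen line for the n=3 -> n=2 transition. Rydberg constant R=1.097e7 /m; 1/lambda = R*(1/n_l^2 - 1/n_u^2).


1/lambda = R * (1/n_l^2 - 1/n_u^2)
= 1.097e7 * (1/2^2 - 1/3^2)
= 1.097e7 * (0.25 - 0.111111)
= 1.097e7 * 0.138889
= 1.5236e+06 /m
lambda = 1 / 1.5236e+06 = 656.3355 nm

656.3355


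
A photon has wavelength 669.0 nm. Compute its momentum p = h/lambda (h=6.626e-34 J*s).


p = h / lambda
= 6.626e-34 / (669.0e-9)
= 6.626e-34 / 6.6900e-07
= 9.9043e-28 kg*m/s

9.9043e-28


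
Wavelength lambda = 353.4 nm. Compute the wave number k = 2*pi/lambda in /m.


k = 2 * pi / lambda
= 6.2832 / (353.4e-9)
= 6.2832 / 3.5340e-07
= 1.7779e+07 /m

1.7779e+07


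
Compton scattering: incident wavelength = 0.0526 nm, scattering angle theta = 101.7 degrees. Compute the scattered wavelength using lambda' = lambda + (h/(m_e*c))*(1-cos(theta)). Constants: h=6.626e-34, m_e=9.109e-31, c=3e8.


Compton wavelength: h/(m_e*c) = 2.4247e-12 m
d_lambda = 2.4247e-12 * (1 - cos(101.7 deg))
= 2.4247e-12 * 1.202787
= 2.9164e-12 m = 0.002916 nm
lambda' = 0.0526 + 0.002916
= 0.055516 nm

0.055516


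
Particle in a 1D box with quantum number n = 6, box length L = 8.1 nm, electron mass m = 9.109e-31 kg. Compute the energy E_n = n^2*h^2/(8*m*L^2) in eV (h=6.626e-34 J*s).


E = n^2 * h^2 / (8 * m * L^2)
= 6^2 * (6.626e-34)^2 / (8 * 9.109e-31 * (8.1e-9)^2)
= 36 * 4.3904e-67 / (8 * 9.109e-31 * 6.5610e-17)
= 3.3058e-20 J
= 0.2064 eV

0.2064


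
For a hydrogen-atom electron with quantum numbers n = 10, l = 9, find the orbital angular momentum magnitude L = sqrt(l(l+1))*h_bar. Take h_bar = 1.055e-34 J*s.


L = sqrt(l*(l+1)) * h_bar
= sqrt(9 * 10) * 1.055e-34
= sqrt(90) * 1.055e-34
= 9.4868 * 1.055e-34
= 1.0009e-33 J*s

1.0009e-33


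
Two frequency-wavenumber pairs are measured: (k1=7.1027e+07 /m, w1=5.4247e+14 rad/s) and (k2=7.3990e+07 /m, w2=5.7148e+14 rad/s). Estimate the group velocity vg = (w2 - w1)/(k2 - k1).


vg = (w2 - w1) / (k2 - k1)
= (5.7148e+14 - 5.4247e+14) / (7.3990e+07 - 7.1027e+07)
= 2.9010e+13 / 2.9630e+06
= 9.7908e+06 m/s

9.7908e+06


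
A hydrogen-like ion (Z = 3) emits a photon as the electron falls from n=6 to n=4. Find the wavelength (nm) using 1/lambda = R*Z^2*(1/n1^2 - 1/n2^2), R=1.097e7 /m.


1/lambda = R * Z^2 * (1/n1^2 - 1/n2^2)
= 1.097e7 * 3^2 * (1/4^2 - 1/6^2)
= 1.097e7 * 9 * (0.0625 - 0.027778)
= 3.4281e+06 /m
lambda = 1 / 3.4281e+06
= 291.7046 nm

291.7046


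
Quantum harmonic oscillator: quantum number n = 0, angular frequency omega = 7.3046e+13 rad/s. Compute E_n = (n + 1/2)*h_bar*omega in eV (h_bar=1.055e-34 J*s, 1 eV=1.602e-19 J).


E = (n + 1/2) * h_bar * omega
= (0 + 0.5) * 1.055e-34 * 7.3046e+13
= 0.5 * 7.7064e-21
= 3.8532e-21 J
= 0.0241 eV

0.0241


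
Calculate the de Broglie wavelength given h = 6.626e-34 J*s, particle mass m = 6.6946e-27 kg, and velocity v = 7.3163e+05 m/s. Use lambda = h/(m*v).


lambda = h / (m * v)
= 6.626e-34 / (6.6946e-27 * 7.3163e+05)
= 6.626e-34 / 4.8980e-21
= 1.3528e-13 m

1.3528e-13


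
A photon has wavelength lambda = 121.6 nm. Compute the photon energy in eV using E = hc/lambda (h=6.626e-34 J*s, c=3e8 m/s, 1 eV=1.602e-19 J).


E = hc / lambda
= (6.626e-34)(3e8) / (121.6e-9)
= 1.9878e-25 / 1.2160e-07
= 1.6347e-18 J
Converting to eV: 1.6347e-18 / 1.602e-19
= 10.2041 eV

10.2041


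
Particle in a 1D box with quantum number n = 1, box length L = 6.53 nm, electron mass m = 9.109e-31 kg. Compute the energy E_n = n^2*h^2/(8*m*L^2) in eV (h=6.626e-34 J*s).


E = n^2 * h^2 / (8 * m * L^2)
= 1^2 * (6.626e-34)^2 / (8 * 9.109e-31 * (6.53e-9)^2)
= 1 * 4.3904e-67 / (8 * 9.109e-31 * 4.2641e-17)
= 1.4129e-21 J
= 0.0088 eV

0.0088


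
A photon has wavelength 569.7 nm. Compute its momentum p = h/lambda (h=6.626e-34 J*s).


p = h / lambda
= 6.626e-34 / (569.7e-9)
= 6.626e-34 / 5.6970e-07
= 1.1631e-27 kg*m/s

1.1631e-27


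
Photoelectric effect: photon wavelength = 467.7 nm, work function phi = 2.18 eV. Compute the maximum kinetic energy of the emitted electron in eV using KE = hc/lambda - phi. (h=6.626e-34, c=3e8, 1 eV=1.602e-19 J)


E_photon = hc / lambda
= (6.626e-34)(3e8) / (467.7e-9)
= 4.2502e-19 J
= 2.653 eV
KE = E_photon - phi
= 2.653 - 2.18
= 0.473 eV

0.473


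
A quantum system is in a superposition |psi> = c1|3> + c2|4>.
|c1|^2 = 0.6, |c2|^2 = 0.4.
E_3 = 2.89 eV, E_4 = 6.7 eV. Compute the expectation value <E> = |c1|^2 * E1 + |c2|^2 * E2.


<E> = |c1|^2 * E1 + |c2|^2 * E2
= 0.6 * 2.89 + 0.4 * 6.7
= 1.734 + 2.68
= 4.414 eV

4.414


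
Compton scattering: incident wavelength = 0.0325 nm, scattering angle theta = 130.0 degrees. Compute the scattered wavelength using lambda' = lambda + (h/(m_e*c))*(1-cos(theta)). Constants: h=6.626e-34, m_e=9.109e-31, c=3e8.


Compton wavelength: h/(m_e*c) = 2.4247e-12 m
d_lambda = 2.4247e-12 * (1 - cos(130.0 deg))
= 2.4247e-12 * 1.642788
= 3.9833e-12 m = 0.003983 nm
lambda' = 0.0325 + 0.003983
= 0.036483 nm

0.036483


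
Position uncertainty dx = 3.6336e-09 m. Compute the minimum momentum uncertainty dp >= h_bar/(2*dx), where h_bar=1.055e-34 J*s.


dp = h_bar / (2 * dx)
= 1.055e-34 / (2 * 3.6336e-09)
= 1.055e-34 / 7.2672e-09
= 1.4517e-26 kg*m/s

1.4517e-26


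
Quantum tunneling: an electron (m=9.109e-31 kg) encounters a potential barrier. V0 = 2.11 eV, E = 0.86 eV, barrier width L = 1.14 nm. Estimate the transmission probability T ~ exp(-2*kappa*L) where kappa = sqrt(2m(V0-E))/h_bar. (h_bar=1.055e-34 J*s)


V0 - E = 1.25 eV = 2.0025e-19 J
kappa = sqrt(2 * m * (V0-E)) / h_bar
= sqrt(2 * 9.109e-31 * 2.0025e-19) / 1.055e-34
= 5.7251e+09 /m
2*kappa*L = 2 * 5.7251e+09 * 1.14e-9
= 13.0533
T = exp(-13.0533) = 2.143093e-06

2.143093e-06


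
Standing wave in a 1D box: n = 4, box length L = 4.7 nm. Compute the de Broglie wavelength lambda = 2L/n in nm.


lambda = 2L / n
= 2 * 4.7 / 4
= 9.4 / 4
= 2.35 nm

2.35


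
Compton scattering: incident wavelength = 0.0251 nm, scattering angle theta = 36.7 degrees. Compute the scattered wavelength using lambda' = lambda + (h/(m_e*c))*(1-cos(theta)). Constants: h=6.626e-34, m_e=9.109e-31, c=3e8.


Compton wavelength: h/(m_e*c) = 2.4247e-12 m
d_lambda = 2.4247e-12 * (1 - cos(36.7 deg))
= 2.4247e-12 * 0.198224
= 4.8064e-13 m = 0.000481 nm
lambda' = 0.0251 + 0.000481
= 0.025581 nm

0.025581


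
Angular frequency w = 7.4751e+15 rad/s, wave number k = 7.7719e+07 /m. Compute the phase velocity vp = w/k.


vp = w / k
= 7.4751e+15 / 7.7719e+07
= 9.6181e+07 m/s

9.6181e+07


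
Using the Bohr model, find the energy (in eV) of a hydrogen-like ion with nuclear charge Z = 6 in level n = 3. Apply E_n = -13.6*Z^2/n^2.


E_n = -13.6 * Z^2 / n^2
= -13.6 * 6^2 / 3^2
= -13.6 * 36 / 9
= -54.4 eV

-54.4


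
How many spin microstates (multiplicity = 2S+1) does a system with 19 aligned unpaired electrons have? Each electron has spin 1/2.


Total spin S = N * (1/2) = 19 * 0.5 = 9.5
Spin multiplicity = 2S + 1
= 2 * 9.5 + 1
= 20

20


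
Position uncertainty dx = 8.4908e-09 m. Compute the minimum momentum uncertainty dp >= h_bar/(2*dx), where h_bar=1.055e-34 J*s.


dp = h_bar / (2 * dx)
= 1.055e-34 / (2 * 8.4908e-09)
= 1.055e-34 / 1.6982e-08
= 6.2126e-27 kg*m/s

6.2126e-27


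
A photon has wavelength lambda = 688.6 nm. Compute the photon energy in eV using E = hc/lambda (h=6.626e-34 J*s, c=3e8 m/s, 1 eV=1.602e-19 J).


E = hc / lambda
= (6.626e-34)(3e8) / (688.6e-9)
= 1.9878e-25 / 6.8860e-07
= 2.8867e-19 J
Converting to eV: 2.8867e-19 / 1.602e-19
= 1.802 eV

1.802


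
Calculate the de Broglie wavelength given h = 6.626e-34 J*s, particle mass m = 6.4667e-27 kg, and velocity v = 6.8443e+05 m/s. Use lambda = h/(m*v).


lambda = h / (m * v)
= 6.626e-34 / (6.4667e-27 * 6.8443e+05)
= 6.626e-34 / 4.4260e-21
= 1.4971e-13 m

1.4971e-13


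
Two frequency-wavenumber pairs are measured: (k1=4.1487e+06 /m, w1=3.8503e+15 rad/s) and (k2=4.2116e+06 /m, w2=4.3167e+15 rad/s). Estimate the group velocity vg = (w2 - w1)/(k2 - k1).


vg = (w2 - w1) / (k2 - k1)
= (4.3167e+15 - 3.8503e+15) / (4.2116e+06 - 4.1487e+06)
= 4.6640e+14 / 6.2900e+04
= 7.4149e+09 m/s

7.4149e+09


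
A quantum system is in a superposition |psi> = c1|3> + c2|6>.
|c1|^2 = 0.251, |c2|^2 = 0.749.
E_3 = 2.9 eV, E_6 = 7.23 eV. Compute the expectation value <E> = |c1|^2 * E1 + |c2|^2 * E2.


<E> = |c1|^2 * E1 + |c2|^2 * E2
= 0.251 * 2.9 + 0.749 * 7.23
= 0.7279 + 5.4153
= 6.1432 eV

6.1432


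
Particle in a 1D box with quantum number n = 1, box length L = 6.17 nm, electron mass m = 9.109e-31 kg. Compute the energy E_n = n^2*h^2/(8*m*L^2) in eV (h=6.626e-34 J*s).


E = n^2 * h^2 / (8 * m * L^2)
= 1^2 * (6.626e-34)^2 / (8 * 9.109e-31 * (6.17e-9)^2)
= 1 * 4.3904e-67 / (8 * 9.109e-31 * 3.8069e-17)
= 1.5826e-21 J
= 0.0099 eV

0.0099


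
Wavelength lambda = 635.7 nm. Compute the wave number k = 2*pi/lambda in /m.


k = 2 * pi / lambda
= 6.2832 / (635.7e-9)
= 6.2832 / 6.3570e-07
= 9.8839e+06 /m

9.8839e+06


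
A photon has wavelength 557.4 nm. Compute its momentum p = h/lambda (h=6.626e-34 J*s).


p = h / lambda
= 6.626e-34 / (557.4e-9)
= 6.626e-34 / 5.5740e-07
= 1.1887e-27 kg*m/s

1.1887e-27


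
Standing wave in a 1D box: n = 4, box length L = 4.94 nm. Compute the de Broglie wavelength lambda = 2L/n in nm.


lambda = 2L / n
= 2 * 4.94 / 4
= 9.88 / 4
= 2.47 nm

2.47


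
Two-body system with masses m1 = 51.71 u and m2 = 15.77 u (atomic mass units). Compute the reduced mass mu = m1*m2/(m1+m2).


mu = m1 * m2 / (m1 + m2)
= 51.71 * 15.77 / (51.71 + 15.77)
= 815.4667 / 67.48
= 12.0846 u

12.0846


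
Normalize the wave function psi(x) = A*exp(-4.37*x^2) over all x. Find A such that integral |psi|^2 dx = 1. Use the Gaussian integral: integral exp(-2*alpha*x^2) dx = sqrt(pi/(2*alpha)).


integral |psi|^2 dx = A^2 * sqrt(pi/(2*alpha)) = 1
A^2 = sqrt(2*alpha/pi)
= sqrt(2 * 4.37 / pi)
= 1.667941
A = sqrt(1.667941)
= 1.2915

1.2915


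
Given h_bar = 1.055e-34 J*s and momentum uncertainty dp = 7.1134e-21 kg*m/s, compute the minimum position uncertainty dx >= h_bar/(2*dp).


dx = h_bar / (2 * dp)
= 1.055e-34 / (2 * 7.1134e-21)
= 1.055e-34 / 1.4227e-20
= 7.4156e-15 m

7.4156e-15


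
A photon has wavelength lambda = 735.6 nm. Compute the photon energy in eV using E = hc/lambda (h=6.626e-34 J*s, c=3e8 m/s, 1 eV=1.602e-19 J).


E = hc / lambda
= (6.626e-34)(3e8) / (735.6e-9)
= 1.9878e-25 / 7.3560e-07
= 2.7023e-19 J
Converting to eV: 2.7023e-19 / 1.602e-19
= 1.6868 eV

1.6868


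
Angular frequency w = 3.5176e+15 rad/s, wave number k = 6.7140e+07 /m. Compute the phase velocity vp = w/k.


vp = w / k
= 3.5176e+15 / 6.7140e+07
= 5.2392e+07 m/s

5.2392e+07


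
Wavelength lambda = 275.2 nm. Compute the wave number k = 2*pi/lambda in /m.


k = 2 * pi / lambda
= 6.2832 / (275.2e-9)
= 6.2832 / 2.7520e-07
= 2.2831e+07 /m

2.2831e+07


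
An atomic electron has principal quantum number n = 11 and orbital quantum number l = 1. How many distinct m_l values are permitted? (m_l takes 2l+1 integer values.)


m_l ranges from -l to +l in integer steps
So m_l goes from -1 to +1
Count = 2l + 1 = 2*1 + 1
= 3

3


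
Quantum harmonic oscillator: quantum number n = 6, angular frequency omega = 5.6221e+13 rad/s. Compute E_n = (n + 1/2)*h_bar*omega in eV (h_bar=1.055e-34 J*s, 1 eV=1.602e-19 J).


E = (n + 1/2) * h_bar * omega
= (6 + 0.5) * 1.055e-34 * 5.6221e+13
= 6.5 * 5.9313e-21
= 3.8554e-20 J
= 0.2407 eV

0.2407


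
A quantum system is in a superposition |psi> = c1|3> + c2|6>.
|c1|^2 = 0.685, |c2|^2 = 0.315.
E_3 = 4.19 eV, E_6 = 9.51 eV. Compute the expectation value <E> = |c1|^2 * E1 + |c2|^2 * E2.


<E> = |c1|^2 * E1 + |c2|^2 * E2
= 0.685 * 4.19 + 0.315 * 9.51
= 2.8702 + 2.9956
= 5.8658 eV

5.8658


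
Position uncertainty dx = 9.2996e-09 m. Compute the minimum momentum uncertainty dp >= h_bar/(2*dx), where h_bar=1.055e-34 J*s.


dp = h_bar / (2 * dx)
= 1.055e-34 / (2 * 9.2996e-09)
= 1.055e-34 / 1.8599e-08
= 5.6723e-27 kg*m/s

5.6723e-27


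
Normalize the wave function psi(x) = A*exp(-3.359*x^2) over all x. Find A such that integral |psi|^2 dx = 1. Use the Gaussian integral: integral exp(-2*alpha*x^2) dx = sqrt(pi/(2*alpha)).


integral |psi|^2 dx = A^2 * sqrt(pi/(2*alpha)) = 1
A^2 = sqrt(2*alpha/pi)
= sqrt(2 * 3.359 / pi)
= 1.462329
A = sqrt(1.462329)
= 1.2093

1.2093


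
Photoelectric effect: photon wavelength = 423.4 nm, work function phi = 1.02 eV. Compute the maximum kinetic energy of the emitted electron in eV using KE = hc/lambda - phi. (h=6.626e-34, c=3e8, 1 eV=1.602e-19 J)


E_photon = hc / lambda
= (6.626e-34)(3e8) / (423.4e-9)
= 4.6949e-19 J
= 2.9306 eV
KE = E_photon - phi
= 2.9306 - 1.02
= 1.9106 eV

1.9106


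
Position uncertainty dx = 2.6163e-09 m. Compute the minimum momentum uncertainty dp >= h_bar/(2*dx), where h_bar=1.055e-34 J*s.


dp = h_bar / (2 * dx)
= 1.055e-34 / (2 * 2.6163e-09)
= 1.055e-34 / 5.2326e-09
= 2.0162e-26 kg*m/s

2.0162e-26


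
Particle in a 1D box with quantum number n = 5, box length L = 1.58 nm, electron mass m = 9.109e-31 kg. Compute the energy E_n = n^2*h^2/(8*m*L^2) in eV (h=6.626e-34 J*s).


E = n^2 * h^2 / (8 * m * L^2)
= 5^2 * (6.626e-34)^2 / (8 * 9.109e-31 * (1.58e-9)^2)
= 25 * 4.3904e-67 / (8 * 9.109e-31 * 2.4964e-18)
= 6.0335e-19 J
= 3.7662 eV

3.7662


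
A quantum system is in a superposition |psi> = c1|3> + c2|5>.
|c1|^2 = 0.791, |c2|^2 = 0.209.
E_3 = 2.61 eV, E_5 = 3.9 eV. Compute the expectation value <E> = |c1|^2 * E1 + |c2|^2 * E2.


<E> = |c1|^2 * E1 + |c2|^2 * E2
= 0.791 * 2.61 + 0.209 * 3.9
= 2.0645 + 0.8151
= 2.8796 eV

2.8796


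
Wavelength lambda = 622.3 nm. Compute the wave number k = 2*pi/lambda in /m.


k = 2 * pi / lambda
= 6.2832 / (622.3e-9)
= 6.2832 / 6.2230e-07
= 1.0097e+07 /m

1.0097e+07


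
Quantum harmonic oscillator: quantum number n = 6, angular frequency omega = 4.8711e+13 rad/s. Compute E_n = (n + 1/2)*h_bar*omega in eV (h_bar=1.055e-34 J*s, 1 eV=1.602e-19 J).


E = (n + 1/2) * h_bar * omega
= (6 + 0.5) * 1.055e-34 * 4.8711e+13
= 6.5 * 5.1390e-21
= 3.3404e-20 J
= 0.2085 eV

0.2085


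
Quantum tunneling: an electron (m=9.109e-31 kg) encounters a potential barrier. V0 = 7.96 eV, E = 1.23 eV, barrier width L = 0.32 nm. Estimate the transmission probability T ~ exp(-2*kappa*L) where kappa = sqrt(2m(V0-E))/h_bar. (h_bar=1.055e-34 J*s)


V0 - E = 6.73 eV = 1.0781e-18 J
kappa = sqrt(2 * m * (V0-E)) / h_bar
= sqrt(2 * 9.109e-31 * 1.0781e-18) / 1.055e-34
= 1.3284e+10 /m
2*kappa*L = 2 * 1.3284e+10 * 0.32e-9
= 8.5019
T = exp(-8.5019) = 2.030795e-04

2.030795e-04


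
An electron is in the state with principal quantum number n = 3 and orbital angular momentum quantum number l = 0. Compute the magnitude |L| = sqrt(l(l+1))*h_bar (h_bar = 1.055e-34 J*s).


L = sqrt(l*(l+1)) * h_bar
= sqrt(0 * 1) * 1.055e-34
= sqrt(0) * 1.055e-34
= 0.0 * 1.055e-34
= 0.0000e+00 J*s

0.0000e+00


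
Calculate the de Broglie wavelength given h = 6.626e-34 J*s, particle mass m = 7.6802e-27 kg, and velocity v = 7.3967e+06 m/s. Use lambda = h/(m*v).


lambda = h / (m * v)
= 6.626e-34 / (7.6802e-27 * 7.3967e+06)
= 6.626e-34 / 5.6808e-20
= 1.1664e-14 m

1.1664e-14


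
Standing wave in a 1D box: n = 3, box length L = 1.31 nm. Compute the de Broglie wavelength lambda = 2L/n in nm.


lambda = 2L / n
= 2 * 1.31 / 3
= 2.62 / 3
= 0.8733 nm

0.8733


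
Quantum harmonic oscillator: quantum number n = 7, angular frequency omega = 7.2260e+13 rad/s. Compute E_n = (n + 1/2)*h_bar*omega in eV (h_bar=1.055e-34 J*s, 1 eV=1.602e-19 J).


E = (n + 1/2) * h_bar * omega
= (7 + 0.5) * 1.055e-34 * 7.2260e+13
= 7.5 * 7.6234e-21
= 5.7176e-20 J
= 0.3569 eV

0.3569


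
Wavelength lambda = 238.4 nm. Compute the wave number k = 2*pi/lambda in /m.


k = 2 * pi / lambda
= 6.2832 / (238.4e-9)
= 6.2832 / 2.3840e-07
= 2.6356e+07 /m

2.6356e+07


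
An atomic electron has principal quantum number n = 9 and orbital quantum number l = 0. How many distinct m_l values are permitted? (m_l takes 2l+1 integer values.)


m_l ranges from -l to +l in integer steps
So m_l goes from -0 to +0
Count = 2l + 1 = 2*0 + 1
= 1

1


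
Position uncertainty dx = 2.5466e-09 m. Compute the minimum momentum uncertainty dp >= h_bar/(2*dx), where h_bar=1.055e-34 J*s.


dp = h_bar / (2 * dx)
= 1.055e-34 / (2 * 2.5466e-09)
= 1.055e-34 / 5.0932e-09
= 2.0714e-26 kg*m/s

2.0714e-26


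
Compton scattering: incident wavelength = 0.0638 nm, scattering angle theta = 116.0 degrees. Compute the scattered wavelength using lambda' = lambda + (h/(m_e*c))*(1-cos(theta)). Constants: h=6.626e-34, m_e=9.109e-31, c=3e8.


Compton wavelength: h/(m_e*c) = 2.4247e-12 m
d_lambda = 2.4247e-12 * (1 - cos(116.0 deg))
= 2.4247e-12 * 1.438371
= 3.4876e-12 m = 0.003488 nm
lambda' = 0.0638 + 0.003488
= 0.067288 nm

0.067288


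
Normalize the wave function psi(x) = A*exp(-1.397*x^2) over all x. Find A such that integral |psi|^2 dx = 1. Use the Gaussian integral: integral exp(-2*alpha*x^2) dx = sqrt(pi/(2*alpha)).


integral |psi|^2 dx = A^2 * sqrt(pi/(2*alpha)) = 1
A^2 = sqrt(2*alpha/pi)
= sqrt(2 * 1.397 / pi)
= 0.943058
A = sqrt(0.943058)
= 0.9711

0.9711


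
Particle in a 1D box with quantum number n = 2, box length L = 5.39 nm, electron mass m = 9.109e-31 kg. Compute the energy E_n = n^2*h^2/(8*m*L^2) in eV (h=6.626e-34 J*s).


E = n^2 * h^2 / (8 * m * L^2)
= 2^2 * (6.626e-34)^2 / (8 * 9.109e-31 * (5.39e-9)^2)
= 4 * 4.3904e-67 / (8 * 9.109e-31 * 2.9052e-17)
= 8.2952e-21 J
= 0.0518 eV

0.0518


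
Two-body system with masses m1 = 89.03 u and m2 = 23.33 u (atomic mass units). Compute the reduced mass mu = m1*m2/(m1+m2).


mu = m1 * m2 / (m1 + m2)
= 89.03 * 23.33 / (89.03 + 23.33)
= 2077.0699 / 112.36
= 18.4858 u

18.4858


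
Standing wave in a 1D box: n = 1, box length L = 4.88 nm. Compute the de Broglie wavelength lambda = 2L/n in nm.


lambda = 2L / n
= 2 * 4.88 / 1
= 9.76 / 1
= 9.76 nm

9.76


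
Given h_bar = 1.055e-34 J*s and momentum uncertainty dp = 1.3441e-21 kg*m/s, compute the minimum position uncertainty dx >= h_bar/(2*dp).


dx = h_bar / (2 * dp)
= 1.055e-34 / (2 * 1.3441e-21)
= 1.055e-34 / 2.6882e-21
= 3.9246e-14 m

3.9246e-14


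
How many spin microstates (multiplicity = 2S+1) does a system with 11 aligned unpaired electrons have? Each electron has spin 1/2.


Total spin S = N * (1/2) = 11 * 0.5 = 5.5
Spin multiplicity = 2S + 1
= 2 * 5.5 + 1
= 12

12


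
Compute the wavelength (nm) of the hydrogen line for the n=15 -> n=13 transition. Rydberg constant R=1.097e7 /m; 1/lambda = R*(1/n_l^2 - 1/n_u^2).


1/lambda = R * (1/n_l^2 - 1/n_u^2)
= 1.097e7 * (1/13^2 - 1/15^2)
= 1.097e7 * (0.005917 - 0.004444)
= 1.097e7 * 0.001473
= 1.6156e+04 /m
lambda = 1 / 1.6156e+04 = 61897.708 nm

61897.708


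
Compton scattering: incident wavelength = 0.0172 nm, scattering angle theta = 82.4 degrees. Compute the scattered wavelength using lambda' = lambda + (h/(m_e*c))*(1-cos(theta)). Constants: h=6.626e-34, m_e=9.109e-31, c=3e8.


Compton wavelength: h/(m_e*c) = 2.4247e-12 m
d_lambda = 2.4247e-12 * (1 - cos(82.4 deg))
= 2.4247e-12 * 0.867744
= 2.1040e-12 m = 0.002104 nm
lambda' = 0.0172 + 0.002104
= 0.019304 nm

0.019304


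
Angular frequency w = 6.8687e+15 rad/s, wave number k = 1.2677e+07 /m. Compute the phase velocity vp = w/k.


vp = w / k
= 6.8687e+15 / 1.2677e+07
= 5.4182e+08 m/s

5.4182e+08


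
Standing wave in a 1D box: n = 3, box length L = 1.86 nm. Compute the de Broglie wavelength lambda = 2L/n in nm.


lambda = 2L / n
= 2 * 1.86 / 3
= 3.72 / 3
= 1.24 nm

1.24


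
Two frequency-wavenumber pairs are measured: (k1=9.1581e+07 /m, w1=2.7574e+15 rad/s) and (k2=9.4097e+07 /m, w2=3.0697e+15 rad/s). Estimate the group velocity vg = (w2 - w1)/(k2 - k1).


vg = (w2 - w1) / (k2 - k1)
= (3.0697e+15 - 2.7574e+15) / (9.4097e+07 - 9.1581e+07)
= 3.1230e+14 / 2.5160e+06
= 1.2413e+08 m/s

1.2413e+08


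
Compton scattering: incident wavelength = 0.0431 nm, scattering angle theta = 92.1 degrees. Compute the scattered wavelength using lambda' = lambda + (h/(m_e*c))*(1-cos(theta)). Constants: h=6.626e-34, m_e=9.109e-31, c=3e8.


Compton wavelength: h/(m_e*c) = 2.4247e-12 m
d_lambda = 2.4247e-12 * (1 - cos(92.1 deg))
= 2.4247e-12 * 1.036644
= 2.5136e-12 m = 0.002514 nm
lambda' = 0.0431 + 0.002514
= 0.045614 nm

0.045614


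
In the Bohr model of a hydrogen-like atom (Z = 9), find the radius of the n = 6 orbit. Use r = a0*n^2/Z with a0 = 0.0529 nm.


r = a0 * n^2 / Z
= 0.0529 * 6^2 / 9
= 0.0529 * 36 / 9
= 0.2116 nm

0.2116


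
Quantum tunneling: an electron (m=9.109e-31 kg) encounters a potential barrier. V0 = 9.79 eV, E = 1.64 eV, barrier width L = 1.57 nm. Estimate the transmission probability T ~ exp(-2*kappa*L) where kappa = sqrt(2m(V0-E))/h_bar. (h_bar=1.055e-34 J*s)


V0 - E = 8.15 eV = 1.3056e-18 J
kappa = sqrt(2 * m * (V0-E)) / h_bar
= sqrt(2 * 9.109e-31 * 1.3056e-18) / 1.055e-34
= 1.4619e+10 /m
2*kappa*L = 2 * 1.4619e+10 * 1.57e-9
= 45.9026
T = exp(-45.9026) = 1.160753e-20

1.160753e-20


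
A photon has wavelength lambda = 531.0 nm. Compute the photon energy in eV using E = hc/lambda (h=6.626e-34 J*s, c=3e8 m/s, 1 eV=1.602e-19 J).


E = hc / lambda
= (6.626e-34)(3e8) / (531.0e-9)
= 1.9878e-25 / 5.3100e-07
= 3.7435e-19 J
Converting to eV: 3.7435e-19 / 1.602e-19
= 2.3368 eV

2.3368


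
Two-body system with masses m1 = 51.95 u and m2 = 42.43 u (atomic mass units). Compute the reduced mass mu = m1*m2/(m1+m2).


mu = m1 * m2 / (m1 + m2)
= 51.95 * 42.43 / (51.95 + 42.43)
= 2204.2385 / 94.38
= 23.3549 u

23.3549


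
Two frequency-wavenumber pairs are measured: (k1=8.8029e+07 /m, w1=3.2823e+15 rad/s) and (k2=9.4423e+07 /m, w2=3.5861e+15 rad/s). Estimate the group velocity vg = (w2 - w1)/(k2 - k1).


vg = (w2 - w1) / (k2 - k1)
= (3.5861e+15 - 3.2823e+15) / (9.4423e+07 - 8.8029e+07)
= 3.0380e+14 / 6.3940e+06
= 4.7513e+07 m/s

4.7513e+07


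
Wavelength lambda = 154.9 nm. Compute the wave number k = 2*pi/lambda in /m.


k = 2 * pi / lambda
= 6.2832 / (154.9e-9)
= 6.2832 / 1.5490e-07
= 4.0563e+07 /m

4.0563e+07


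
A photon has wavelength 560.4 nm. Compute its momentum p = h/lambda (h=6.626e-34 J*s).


p = h / lambda
= 6.626e-34 / (560.4e-9)
= 6.626e-34 / 5.6040e-07
= 1.1824e-27 kg*m/s

1.1824e-27


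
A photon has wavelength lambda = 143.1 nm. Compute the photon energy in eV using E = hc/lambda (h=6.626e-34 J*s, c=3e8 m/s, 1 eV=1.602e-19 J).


E = hc / lambda
= (6.626e-34)(3e8) / (143.1e-9)
= 1.9878e-25 / 1.4310e-07
= 1.3891e-18 J
Converting to eV: 1.3891e-18 / 1.602e-19
= 8.671 eV

8.671


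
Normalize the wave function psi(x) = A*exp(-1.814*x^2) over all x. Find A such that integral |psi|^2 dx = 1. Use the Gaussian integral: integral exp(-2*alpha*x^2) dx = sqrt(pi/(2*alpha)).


integral |psi|^2 dx = A^2 * sqrt(pi/(2*alpha)) = 1
A^2 = sqrt(2*alpha/pi)
= sqrt(2 * 1.814 / pi)
= 1.074629
A = sqrt(1.074629)
= 1.0366

1.0366


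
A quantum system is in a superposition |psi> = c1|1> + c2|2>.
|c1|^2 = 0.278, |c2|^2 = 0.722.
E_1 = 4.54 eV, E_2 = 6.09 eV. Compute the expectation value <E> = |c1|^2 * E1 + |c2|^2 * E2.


<E> = |c1|^2 * E1 + |c2|^2 * E2
= 0.278 * 4.54 + 0.722 * 6.09
= 1.2621 + 4.397
= 5.6591 eV

5.6591


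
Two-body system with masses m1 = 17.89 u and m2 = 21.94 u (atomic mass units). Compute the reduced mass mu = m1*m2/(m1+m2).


mu = m1 * m2 / (m1 + m2)
= 17.89 * 21.94 / (17.89 + 21.94)
= 392.5066 / 39.83
= 9.8545 u

9.8545


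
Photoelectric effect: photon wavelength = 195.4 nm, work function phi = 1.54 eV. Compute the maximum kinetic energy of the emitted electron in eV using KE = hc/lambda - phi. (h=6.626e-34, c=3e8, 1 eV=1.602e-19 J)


E_photon = hc / lambda
= (6.626e-34)(3e8) / (195.4e-9)
= 1.0173e-18 J
= 6.3502 eV
KE = E_photon - phi
= 6.3502 - 1.54
= 4.8102 eV

4.8102


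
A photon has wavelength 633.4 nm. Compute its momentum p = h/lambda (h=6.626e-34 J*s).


p = h / lambda
= 6.626e-34 / (633.4e-9)
= 6.626e-34 / 6.3340e-07
= 1.0461e-27 kg*m/s

1.0461e-27


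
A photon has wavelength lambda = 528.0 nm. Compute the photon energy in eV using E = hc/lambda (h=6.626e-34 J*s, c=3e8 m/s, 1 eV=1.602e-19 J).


E = hc / lambda
= (6.626e-34)(3e8) / (528.0e-9)
= 1.9878e-25 / 5.2800e-07
= 3.7648e-19 J
Converting to eV: 3.7648e-19 / 1.602e-19
= 2.35 eV

2.35


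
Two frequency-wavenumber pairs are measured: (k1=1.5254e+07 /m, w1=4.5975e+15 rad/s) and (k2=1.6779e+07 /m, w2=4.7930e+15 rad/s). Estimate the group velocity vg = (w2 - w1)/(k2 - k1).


vg = (w2 - w1) / (k2 - k1)
= (4.7930e+15 - 4.5975e+15) / (1.6779e+07 - 1.5254e+07)
= 1.9550e+14 / 1.5250e+06
= 1.2820e+08 m/s

1.2820e+08


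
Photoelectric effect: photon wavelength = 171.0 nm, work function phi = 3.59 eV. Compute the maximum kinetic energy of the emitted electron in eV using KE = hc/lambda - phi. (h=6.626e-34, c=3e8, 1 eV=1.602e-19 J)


E_photon = hc / lambda
= (6.626e-34)(3e8) / (171.0e-9)
= 1.1625e-18 J
= 7.2563 eV
KE = E_photon - phi
= 7.2563 - 3.59
= 3.6663 eV

3.6663


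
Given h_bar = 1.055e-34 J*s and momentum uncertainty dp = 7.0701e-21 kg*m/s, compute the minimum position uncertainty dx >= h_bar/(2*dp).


dx = h_bar / (2 * dp)
= 1.055e-34 / (2 * 7.0701e-21)
= 1.055e-34 / 1.4140e-20
= 7.4610e-15 m

7.4610e-15


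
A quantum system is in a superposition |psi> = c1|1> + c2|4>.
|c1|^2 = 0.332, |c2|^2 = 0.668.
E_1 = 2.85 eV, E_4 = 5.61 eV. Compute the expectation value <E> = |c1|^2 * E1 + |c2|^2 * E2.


<E> = |c1|^2 * E1 + |c2|^2 * E2
= 0.332 * 2.85 + 0.668 * 5.61
= 0.9462 + 3.7475
= 4.6937 eV

4.6937


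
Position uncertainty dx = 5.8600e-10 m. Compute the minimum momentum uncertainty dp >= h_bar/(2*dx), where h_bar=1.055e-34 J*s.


dp = h_bar / (2 * dx)
= 1.055e-34 / (2 * 5.8600e-10)
= 1.055e-34 / 1.1720e-09
= 9.0017e-26 kg*m/s

9.0017e-26


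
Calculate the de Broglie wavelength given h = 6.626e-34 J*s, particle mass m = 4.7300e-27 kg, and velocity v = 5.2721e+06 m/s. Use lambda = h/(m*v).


lambda = h / (m * v)
= 6.626e-34 / (4.7300e-27 * 5.2721e+06)
= 6.626e-34 / 2.4937e-20
= 2.6571e-14 m

2.6571e-14


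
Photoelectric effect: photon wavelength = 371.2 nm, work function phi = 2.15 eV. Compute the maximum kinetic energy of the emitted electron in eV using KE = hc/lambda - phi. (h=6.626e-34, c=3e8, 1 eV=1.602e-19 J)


E_photon = hc / lambda
= (6.626e-34)(3e8) / (371.2e-9)
= 5.3551e-19 J
= 3.3427 eV
KE = E_photon - phi
= 3.3427 - 2.15
= 1.1927 eV

1.1927


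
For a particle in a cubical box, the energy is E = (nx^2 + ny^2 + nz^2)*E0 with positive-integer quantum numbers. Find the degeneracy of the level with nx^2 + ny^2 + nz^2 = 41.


Enumerate all (nx, ny, nz) with nx^2 + ny^2 + nz^2 = 41:
(1,2,6)
(1,6,2)
(2,1,6)
(2,6,1)
(3,4,4)
(4,3,4)
(4,4,3)
(6,1,2)
(6,2,1)
Total degeneracy = 9

9


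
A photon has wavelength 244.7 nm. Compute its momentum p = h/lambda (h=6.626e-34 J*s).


p = h / lambda
= 6.626e-34 / (244.7e-9)
= 6.626e-34 / 2.4470e-07
= 2.7078e-27 kg*m/s

2.7078e-27


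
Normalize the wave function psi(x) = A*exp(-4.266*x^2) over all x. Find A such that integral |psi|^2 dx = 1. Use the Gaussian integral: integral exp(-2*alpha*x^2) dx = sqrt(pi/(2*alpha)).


integral |psi|^2 dx = A^2 * sqrt(pi/(2*alpha)) = 1
A^2 = sqrt(2*alpha/pi)
= sqrt(2 * 4.266 / pi)
= 1.647974
A = sqrt(1.647974)
= 1.2837

1.2837


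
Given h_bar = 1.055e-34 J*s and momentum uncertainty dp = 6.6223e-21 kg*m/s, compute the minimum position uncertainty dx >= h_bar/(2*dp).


dx = h_bar / (2 * dp)
= 1.055e-34 / (2 * 6.6223e-21)
= 1.055e-34 / 1.3245e-20
= 7.9655e-15 m

7.9655e-15


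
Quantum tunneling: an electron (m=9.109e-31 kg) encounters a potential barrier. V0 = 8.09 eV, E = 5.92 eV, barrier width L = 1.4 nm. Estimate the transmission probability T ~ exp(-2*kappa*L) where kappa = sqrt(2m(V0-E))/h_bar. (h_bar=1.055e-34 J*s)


V0 - E = 2.17 eV = 3.4763e-19 J
kappa = sqrt(2 * m * (V0-E)) / h_bar
= sqrt(2 * 9.109e-31 * 3.4763e-19) / 1.055e-34
= 7.5433e+09 /m
2*kappa*L = 2 * 7.5433e+09 * 1.4e-9
= 21.1211
T = exp(-21.1211) = 6.717567e-10

6.717567e-10


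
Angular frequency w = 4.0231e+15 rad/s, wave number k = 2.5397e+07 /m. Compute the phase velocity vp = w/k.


vp = w / k
= 4.0231e+15 / 2.5397e+07
= 1.5841e+08 m/s

1.5841e+08


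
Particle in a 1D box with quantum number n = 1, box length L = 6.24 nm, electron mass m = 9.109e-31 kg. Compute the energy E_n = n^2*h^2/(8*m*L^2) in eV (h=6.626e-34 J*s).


E = n^2 * h^2 / (8 * m * L^2)
= 1^2 * (6.626e-34)^2 / (8 * 9.109e-31 * (6.24e-9)^2)
= 1 * 4.3904e-67 / (8 * 9.109e-31 * 3.8938e-17)
= 1.5473e-21 J
= 0.0097 eV

0.0097


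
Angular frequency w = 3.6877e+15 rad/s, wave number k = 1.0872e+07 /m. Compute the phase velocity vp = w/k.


vp = w / k
= 3.6877e+15 / 1.0872e+07
= 3.3919e+08 m/s

3.3919e+08


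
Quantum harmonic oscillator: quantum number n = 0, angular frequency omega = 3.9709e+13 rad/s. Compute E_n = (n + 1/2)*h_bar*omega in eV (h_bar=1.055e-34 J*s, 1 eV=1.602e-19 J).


E = (n + 1/2) * h_bar * omega
= (0 + 0.5) * 1.055e-34 * 3.9709e+13
= 0.5 * 4.1893e-21
= 2.0946e-21 J
= 0.0131 eV

0.0131


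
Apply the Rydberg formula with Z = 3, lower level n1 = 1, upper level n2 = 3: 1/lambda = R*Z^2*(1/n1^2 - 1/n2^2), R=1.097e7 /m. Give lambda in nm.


1/lambda = R * Z^2 * (1/n1^2 - 1/n2^2)
= 1.097e7 * 3^2 * (1/1^2 - 1/3^2)
= 1.097e7 * 9 * (1.0 - 0.111111)
= 8.7760e+07 /m
lambda = 1 / 8.7760e+07
= 11.3947 nm

11.3947


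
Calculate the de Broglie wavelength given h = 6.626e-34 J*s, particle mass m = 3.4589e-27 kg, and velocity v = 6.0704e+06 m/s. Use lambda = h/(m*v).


lambda = h / (m * v)
= 6.626e-34 / (3.4589e-27 * 6.0704e+06)
= 6.626e-34 / 2.0997e-20
= 3.1557e-14 m

3.1557e-14


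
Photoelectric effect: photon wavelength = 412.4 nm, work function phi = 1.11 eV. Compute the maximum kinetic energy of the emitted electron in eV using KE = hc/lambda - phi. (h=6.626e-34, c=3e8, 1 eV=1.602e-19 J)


E_photon = hc / lambda
= (6.626e-34)(3e8) / (412.4e-9)
= 4.8201e-19 J
= 3.0088 eV
KE = E_photon - phi
= 3.0088 - 1.11
= 1.8988 eV

1.8988


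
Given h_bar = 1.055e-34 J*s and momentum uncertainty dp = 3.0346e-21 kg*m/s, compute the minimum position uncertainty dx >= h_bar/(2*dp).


dx = h_bar / (2 * dp)
= 1.055e-34 / (2 * 3.0346e-21)
= 1.055e-34 / 6.0692e-21
= 1.7383e-14 m

1.7383e-14
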